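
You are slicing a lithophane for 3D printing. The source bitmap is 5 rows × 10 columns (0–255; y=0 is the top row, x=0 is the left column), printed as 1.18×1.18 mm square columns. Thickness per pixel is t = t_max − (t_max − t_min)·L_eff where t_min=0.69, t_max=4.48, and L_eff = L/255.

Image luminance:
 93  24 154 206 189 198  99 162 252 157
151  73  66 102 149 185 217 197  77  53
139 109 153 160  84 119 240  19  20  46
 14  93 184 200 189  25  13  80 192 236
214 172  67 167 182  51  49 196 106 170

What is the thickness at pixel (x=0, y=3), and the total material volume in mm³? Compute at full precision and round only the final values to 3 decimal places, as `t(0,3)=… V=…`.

t(0,3)=4.272 V=177.526

span = t_max - t_min = 4.48 - 0.69 = 3.790
L(0,3) = 14, L_eff = 14/255 = 0.054902
t(0,3) = 4.48 - 3.790·0.054902 = 4.272
Σt over all 5·10 pixels = 3251153/25500 ≈ 127.4961961
V = pitch²·Σt = 1.18²·3251153/25500 = 177.526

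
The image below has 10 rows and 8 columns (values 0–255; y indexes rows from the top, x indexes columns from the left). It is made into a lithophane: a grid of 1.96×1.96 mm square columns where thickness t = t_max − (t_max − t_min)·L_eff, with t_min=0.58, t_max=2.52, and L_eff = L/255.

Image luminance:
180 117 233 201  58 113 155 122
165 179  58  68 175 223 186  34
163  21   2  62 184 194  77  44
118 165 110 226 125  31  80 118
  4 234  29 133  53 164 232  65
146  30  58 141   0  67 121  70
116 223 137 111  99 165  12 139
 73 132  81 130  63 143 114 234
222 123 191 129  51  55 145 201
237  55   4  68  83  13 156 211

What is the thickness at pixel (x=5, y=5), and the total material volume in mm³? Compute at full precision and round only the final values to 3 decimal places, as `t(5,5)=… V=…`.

t(5,5)=2.010 V=498.278

span = t_max - t_min = 2.52 - 0.58 = 1.940
L(5,5) = 67, L_eff = 67/255 = 0.262745
t(5,5) = 2.52 - 1.940·0.262745 = 2.010
Σt over all 10·8 pixels = 2205/17 ≈ 129.7058824
V = pitch²·Σt = 1.96²·2205/17 = 498.278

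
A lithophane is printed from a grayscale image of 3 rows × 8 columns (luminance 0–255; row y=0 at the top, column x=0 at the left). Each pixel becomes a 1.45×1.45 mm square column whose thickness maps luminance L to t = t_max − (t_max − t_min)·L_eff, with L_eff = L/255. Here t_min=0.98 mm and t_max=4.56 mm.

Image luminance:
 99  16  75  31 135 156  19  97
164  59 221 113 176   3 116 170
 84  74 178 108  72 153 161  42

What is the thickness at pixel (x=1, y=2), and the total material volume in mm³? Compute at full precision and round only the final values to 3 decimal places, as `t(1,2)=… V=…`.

span = t_max - t_min = 4.56 - 0.98 = 3.580
L(1,2) = 74, L_eff = 74/255 = 0.290196
t(1,2) = 4.56 - 3.580·0.290196 = 3.521
Σt over all 3·8 pixels = 471961/6375 ≈ 74.0330980
V = pitch²·Σt = 1.45²·471961/6375 = 155.655

t(1,2)=3.521 V=155.655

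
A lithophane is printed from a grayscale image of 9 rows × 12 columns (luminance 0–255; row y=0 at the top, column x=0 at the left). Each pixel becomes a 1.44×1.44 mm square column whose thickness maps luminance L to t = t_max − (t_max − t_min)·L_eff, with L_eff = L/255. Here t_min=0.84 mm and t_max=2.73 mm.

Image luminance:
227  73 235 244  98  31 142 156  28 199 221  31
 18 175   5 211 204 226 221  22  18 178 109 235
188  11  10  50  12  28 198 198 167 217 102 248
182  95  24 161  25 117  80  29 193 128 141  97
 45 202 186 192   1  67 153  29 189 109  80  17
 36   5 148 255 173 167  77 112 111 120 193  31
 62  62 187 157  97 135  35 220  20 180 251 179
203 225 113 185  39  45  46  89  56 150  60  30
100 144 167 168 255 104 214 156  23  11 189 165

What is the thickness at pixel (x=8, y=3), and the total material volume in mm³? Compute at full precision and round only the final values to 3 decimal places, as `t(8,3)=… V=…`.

span = t_max - t_min = 2.73 - 0.84 = 1.890
L(8,3) = 193, L_eff = 193/255 = 0.756863
t(8,3) = 2.73 - 1.890·0.756863 = 1.300
Σt over all 9·12 pixels = 418194/2125 ≈ 196.7971765
V = pitch²·Σt = 1.44²·418194/2125 = 408.079

t(8,3)=1.300 V=408.079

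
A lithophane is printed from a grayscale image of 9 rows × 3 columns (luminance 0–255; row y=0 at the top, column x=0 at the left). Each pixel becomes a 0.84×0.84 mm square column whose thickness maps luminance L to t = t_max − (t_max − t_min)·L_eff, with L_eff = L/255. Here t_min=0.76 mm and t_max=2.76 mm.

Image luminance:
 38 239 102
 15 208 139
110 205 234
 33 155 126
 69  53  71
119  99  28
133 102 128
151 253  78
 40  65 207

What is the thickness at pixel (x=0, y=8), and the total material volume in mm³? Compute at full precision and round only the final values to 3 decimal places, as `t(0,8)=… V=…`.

t(0,8)=2.446 V=34.872

span = t_max - t_min = 2.76 - 0.76 = 2.000
L(0,8) = 40, L_eff = 40/255 = 0.156863
t(0,8) = 2.76 - 2.000·0.156863 = 2.446
Σt over all 9·3 pixels = 63013/1275 ≈ 49.4219608
V = pitch²·Σt = 0.84²·63013/1275 = 34.872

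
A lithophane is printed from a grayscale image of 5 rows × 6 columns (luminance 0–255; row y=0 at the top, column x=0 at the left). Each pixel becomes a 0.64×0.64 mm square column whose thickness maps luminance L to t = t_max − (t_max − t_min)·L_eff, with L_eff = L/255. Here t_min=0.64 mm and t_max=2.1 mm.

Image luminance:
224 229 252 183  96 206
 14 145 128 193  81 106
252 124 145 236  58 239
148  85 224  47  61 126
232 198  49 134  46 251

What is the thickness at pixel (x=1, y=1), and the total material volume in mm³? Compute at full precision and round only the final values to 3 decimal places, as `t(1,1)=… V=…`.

span = t_max - t_min = 2.1 - 0.64 = 1.460
L(1,1) = 145, L_eff = 145/255 = 0.568627
t(1,1) = 2.1 - 1.460·0.568627 = 1.270
Σt over all 5·6 pixels = 78979/2125 ≈ 37.1665882
V = pitch²·Σt = 0.64²·78979/2125 = 15.223

t(1,1)=1.270 V=15.223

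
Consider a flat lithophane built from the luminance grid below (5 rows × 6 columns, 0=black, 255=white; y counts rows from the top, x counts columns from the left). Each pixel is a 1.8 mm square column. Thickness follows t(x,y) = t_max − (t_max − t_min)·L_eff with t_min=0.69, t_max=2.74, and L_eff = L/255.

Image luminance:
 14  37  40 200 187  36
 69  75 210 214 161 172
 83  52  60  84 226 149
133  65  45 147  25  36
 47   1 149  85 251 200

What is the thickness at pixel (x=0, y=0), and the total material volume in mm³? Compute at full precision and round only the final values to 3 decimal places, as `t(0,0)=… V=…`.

span = t_max - t_min = 2.74 - 0.69 = 2.050
L(0,0) = 14, L_eff = 14/255 = 0.054902
t(0,0) = 2.74 - 2.050·0.054902 = 2.627
Σt over all 5·6 pixels = 285847/5100 ≈ 56.0484314
V = pitch²·Σt = 1.8²·285847/5100 = 181.597

t(0,0)=2.627 V=181.597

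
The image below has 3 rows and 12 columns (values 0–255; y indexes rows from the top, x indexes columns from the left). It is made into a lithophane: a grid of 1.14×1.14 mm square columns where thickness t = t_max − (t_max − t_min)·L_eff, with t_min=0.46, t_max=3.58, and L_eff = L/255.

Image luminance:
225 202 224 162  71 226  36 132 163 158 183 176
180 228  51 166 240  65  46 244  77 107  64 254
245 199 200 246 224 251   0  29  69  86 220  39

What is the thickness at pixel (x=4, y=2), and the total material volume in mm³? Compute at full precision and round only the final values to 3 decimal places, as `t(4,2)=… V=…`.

span = t_max - t_min = 3.58 - 0.46 = 3.120
L(4,2) = 224, L_eff = 224/255 = 0.878431
t(4,2) = 3.58 - 3.120·0.878431 = 0.839
Σt over all 3·12 pixels = 131182/2125 ≈ 61.7327059
V = pitch²·Σt = 1.14²·131182/2125 = 80.228

t(4,2)=0.839 V=80.228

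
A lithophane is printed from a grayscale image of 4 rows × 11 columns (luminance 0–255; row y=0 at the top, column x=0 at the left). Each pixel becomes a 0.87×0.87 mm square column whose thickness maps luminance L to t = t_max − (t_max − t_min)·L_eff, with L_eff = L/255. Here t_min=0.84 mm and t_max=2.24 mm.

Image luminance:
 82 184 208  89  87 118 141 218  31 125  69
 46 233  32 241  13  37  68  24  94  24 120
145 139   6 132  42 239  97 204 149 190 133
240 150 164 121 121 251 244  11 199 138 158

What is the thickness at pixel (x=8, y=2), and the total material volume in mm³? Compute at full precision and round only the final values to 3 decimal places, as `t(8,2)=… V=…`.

span = t_max - t_min = 2.24 - 0.84 = 1.400
L(8,2) = 149, L_eff = 149/255 = 0.584314
t(8,2) = 2.24 - 1.400·0.584314 = 1.422
Σt over all 4·11 pixels = 17353/255 ≈ 68.0509804
V = pitch²·Σt = 0.87²·17353/255 = 51.508

t(8,2)=1.422 V=51.508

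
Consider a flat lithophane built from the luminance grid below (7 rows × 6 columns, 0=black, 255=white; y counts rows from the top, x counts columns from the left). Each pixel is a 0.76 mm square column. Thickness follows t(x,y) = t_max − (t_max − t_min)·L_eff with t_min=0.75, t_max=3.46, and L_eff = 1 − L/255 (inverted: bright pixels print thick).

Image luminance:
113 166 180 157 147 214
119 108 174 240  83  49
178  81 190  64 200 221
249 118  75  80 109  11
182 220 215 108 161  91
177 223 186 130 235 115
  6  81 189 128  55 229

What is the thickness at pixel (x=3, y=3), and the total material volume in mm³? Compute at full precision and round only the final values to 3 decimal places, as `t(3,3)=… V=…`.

span = t_max - t_min = 3.46 - 0.75 = 2.710
L(3,3) = 80, L_eff = 1 - 80/255 = 0.686275 (inverted)
t(3,3) = 3.46 - 2.710·0.686275 = 1.600
Σt over all 7·6 pixels = 814899/8500 ≈ 95.8704706
V = pitch²·Σt = 0.76²·814899/8500 = 55.375

t(3,3)=1.600 V=55.375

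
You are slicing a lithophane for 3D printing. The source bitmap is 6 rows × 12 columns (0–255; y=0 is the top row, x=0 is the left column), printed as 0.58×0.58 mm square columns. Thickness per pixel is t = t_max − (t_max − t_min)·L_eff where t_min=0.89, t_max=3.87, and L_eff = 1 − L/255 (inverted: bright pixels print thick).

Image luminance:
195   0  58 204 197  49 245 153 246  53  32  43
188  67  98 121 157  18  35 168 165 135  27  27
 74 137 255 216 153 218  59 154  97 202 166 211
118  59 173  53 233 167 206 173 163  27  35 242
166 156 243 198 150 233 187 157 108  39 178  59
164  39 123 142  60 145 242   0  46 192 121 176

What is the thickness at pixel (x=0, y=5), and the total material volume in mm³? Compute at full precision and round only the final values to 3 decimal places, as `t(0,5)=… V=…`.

span = t_max - t_min = 3.87 - 0.89 = 2.980
L(0,5) = 164, L_eff = 1 - 164/255 = 0.356863 (inverted)
t(0,5) = 3.87 - 2.980·0.356863 = 2.807
Σt over all 6·12 pixels = 1123412/6375 ≈ 176.2214902
V = pitch²·Σt = 0.58²·1123412/6375 = 59.281

t(0,5)=2.807 V=59.281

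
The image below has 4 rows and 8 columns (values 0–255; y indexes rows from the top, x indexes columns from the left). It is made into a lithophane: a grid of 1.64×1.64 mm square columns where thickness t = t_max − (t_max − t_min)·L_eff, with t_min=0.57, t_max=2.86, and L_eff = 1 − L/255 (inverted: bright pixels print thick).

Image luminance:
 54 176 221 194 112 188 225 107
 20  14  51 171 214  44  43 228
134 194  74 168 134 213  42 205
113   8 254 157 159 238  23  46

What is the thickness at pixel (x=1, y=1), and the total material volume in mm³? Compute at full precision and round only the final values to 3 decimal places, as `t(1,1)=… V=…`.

span = t_max - t_min = 2.86 - 0.57 = 2.290
L(1,1) = 14, L_eff = 1 - 14/255 = 0.945098 (inverted)
t(1,1) = 2.86 - 2.290·0.945098 = 0.696
Σt over all 4·8 pixels = 119368/2125 ≈ 56.1731765
V = pitch²·Σt = 1.64²·119368/2125 = 151.083

t(1,1)=0.696 V=151.083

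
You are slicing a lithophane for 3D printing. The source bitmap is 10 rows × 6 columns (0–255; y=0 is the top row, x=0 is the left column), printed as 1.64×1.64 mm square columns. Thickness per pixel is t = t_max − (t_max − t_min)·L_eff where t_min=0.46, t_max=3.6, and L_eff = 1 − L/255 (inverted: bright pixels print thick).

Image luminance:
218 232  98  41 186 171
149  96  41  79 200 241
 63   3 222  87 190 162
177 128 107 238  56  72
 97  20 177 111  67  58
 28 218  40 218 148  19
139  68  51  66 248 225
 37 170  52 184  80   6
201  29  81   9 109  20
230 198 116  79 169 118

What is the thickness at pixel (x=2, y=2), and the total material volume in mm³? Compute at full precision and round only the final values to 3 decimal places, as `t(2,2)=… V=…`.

t(2,2)=3.194 V=310.802

span = t_max - t_min = 3.6 - 0.46 = 3.140
L(2,2) = 222, L_eff = 1 - 222/255 = 0.129412 (inverted)
t(2,2) = 3.6 - 3.140·0.129412 = 3.194
Σt over all 10·6 pixels = 491117/4250 ≈ 115.5569412
V = pitch²·Σt = 1.64²·491117/4250 = 310.802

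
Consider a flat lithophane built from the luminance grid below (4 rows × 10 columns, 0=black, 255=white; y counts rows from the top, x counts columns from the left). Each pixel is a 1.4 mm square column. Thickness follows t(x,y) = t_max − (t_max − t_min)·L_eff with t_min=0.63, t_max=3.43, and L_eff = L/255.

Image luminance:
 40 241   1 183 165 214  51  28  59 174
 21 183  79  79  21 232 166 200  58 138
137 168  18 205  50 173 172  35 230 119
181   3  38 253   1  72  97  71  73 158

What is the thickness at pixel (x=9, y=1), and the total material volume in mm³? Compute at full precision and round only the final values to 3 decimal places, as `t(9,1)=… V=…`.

span = t_max - t_min = 3.43 - 0.63 = 2.800
L(9,1) = 138, L_eff = 138/255 = 0.541176
t(9,1) = 3.43 - 2.800·0.541176 = 1.915
Σt over all 4·10 pixels = 36904/425 ≈ 86.8329412
V = pitch²·Σt = 1.4²·36904/425 = 170.193

t(9,1)=1.915 V=170.193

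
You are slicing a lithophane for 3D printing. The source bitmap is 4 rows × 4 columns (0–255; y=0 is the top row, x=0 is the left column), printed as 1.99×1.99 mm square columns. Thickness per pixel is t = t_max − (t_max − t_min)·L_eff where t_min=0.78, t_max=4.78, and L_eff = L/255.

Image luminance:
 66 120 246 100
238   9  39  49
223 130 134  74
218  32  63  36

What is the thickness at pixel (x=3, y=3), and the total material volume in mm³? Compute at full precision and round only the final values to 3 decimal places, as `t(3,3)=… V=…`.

span = t_max - t_min = 4.78 - 0.78 = 4.000
L(3,3) = 36, L_eff = 36/255 = 0.141176
t(3,3) = 4.78 - 4.000·0.141176 = 4.215
Σt over all 4·4 pixels = 61972/1275 ≈ 48.6054902
V = pitch²·Σt = 1.99²·61972/1275 = 192.483

t(3,3)=4.215 V=192.483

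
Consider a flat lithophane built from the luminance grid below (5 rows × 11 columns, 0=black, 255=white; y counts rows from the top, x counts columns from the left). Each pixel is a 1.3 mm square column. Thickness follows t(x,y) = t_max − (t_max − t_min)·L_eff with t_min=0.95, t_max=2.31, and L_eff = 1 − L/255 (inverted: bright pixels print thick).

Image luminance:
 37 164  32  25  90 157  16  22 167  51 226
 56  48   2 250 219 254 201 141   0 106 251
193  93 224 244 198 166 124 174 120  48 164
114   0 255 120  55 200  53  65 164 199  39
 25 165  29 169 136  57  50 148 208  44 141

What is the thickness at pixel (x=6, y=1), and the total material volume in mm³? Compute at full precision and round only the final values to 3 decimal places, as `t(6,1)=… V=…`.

span = t_max - t_min = 2.31 - 0.95 = 1.360
L(6,1) = 201, L_eff = 1 - 201/255 = 0.211765 (inverted)
t(6,1) = 2.31 - 1.360·0.211765 = 2.022
Σt over all 5·11 pixels = 87.978
V = pitch²·Σt = 1.3²·87.978 = 148.683

t(6,1)=2.022 V=148.683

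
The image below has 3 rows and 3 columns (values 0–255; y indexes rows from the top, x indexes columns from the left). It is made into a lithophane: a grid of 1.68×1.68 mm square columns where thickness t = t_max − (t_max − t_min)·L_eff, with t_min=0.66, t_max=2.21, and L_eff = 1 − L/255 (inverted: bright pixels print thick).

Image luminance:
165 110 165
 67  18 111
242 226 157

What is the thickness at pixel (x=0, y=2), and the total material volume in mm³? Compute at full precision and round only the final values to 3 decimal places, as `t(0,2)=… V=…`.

t(0,2)=2.131 V=38.398

span = t_max - t_min = 2.21 - 0.66 = 1.550
L(0,2) = 242, L_eff = 1 - 242/255 = 0.050980 (inverted)
t(0,2) = 2.21 - 1.550·0.050980 = 2.131
Σt over all 3·3 pixels = 13877/1020 ≈ 13.6049020
V = pitch²·Σt = 1.68²·13877/1020 = 38.398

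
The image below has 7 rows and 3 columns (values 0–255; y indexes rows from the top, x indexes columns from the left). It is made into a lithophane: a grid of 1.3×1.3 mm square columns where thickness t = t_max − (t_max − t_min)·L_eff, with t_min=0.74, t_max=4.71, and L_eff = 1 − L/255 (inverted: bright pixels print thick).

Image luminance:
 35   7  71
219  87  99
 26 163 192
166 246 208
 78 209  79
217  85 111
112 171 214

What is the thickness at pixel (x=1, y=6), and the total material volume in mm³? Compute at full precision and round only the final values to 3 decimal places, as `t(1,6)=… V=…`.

span = t_max - t_min = 4.71 - 0.74 = 3.970
L(1,6) = 171, L_eff = 1 - 171/255 = 0.329412 (inverted)
t(1,6) = 4.71 - 3.970·0.329412 = 3.402
Σt over all 7·3 pixels = 301177/5100 ≈ 59.0543137
V = pitch²·Σt = 1.3²·301177/5100 = 99.802

t(1,6)=3.402 V=99.802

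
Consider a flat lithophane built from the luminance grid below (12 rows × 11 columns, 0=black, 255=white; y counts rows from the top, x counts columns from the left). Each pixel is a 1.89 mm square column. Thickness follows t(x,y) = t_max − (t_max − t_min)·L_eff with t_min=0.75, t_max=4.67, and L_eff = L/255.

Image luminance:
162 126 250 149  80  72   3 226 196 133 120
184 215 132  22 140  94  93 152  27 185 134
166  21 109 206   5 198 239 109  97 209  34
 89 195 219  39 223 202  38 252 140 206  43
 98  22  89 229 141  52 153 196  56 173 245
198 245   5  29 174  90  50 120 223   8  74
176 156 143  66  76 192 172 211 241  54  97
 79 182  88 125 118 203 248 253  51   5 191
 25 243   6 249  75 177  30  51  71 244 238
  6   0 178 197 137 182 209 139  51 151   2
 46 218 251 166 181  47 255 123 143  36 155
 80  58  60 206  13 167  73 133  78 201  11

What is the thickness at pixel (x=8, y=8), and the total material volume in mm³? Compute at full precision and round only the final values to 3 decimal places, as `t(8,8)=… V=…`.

t(8,8)=3.579 V=1263.370

span = t_max - t_min = 4.67 - 0.75 = 3.920
L(8,8) = 71, L_eff = 71/255 = 0.278431
t(8,8) = 4.67 - 3.920·0.278431 = 3.579
Σt over all 12·11 pixels = 2254691/6375 ≈ 353.6770196
V = pitch²·Σt = 1.89²·2254691/6375 = 1263.370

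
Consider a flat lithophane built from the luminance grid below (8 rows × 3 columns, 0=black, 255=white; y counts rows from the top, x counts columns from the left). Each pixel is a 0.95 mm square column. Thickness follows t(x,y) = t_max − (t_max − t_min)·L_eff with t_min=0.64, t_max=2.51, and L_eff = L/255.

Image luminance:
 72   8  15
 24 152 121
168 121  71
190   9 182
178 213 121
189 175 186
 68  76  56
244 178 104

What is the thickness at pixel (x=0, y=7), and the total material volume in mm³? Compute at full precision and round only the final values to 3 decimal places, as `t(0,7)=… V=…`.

span = t_max - t_min = 2.51 - 0.64 = 1.870
L(0,7) = 244, L_eff = 244/255 = 0.956863
t(0,7) = 2.51 - 1.870·0.956863 = 0.721
Σt over all 8·3 pixels = 58229/1500 ≈ 38.8193333
V = pitch²·Σt = 0.95²·58229/1500 = 35.034

t(0,7)=0.721 V=35.034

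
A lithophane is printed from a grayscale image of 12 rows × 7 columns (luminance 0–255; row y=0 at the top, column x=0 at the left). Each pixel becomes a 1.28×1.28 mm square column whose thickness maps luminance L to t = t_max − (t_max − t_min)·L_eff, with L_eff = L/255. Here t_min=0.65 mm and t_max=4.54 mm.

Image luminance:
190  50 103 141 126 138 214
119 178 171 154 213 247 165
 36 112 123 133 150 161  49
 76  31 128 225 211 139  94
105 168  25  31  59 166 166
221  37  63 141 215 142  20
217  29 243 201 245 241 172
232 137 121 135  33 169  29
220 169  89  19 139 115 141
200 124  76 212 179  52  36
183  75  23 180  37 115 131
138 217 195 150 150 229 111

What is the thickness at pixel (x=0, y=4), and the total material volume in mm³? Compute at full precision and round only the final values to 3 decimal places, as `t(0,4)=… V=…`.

span = t_max - t_min = 4.54 - 0.65 = 3.890
L(0,4) = 105, L_eff = 105/255 = 0.411765
t(0,4) = 4.54 - 3.890·0.411765 = 2.938
Σt over all 12·7 pixels = 212459/1020 ≈ 208.2931373
V = pitch²·Σt = 1.28²·212459/1020 = 341.267

t(0,4)=2.938 V=341.267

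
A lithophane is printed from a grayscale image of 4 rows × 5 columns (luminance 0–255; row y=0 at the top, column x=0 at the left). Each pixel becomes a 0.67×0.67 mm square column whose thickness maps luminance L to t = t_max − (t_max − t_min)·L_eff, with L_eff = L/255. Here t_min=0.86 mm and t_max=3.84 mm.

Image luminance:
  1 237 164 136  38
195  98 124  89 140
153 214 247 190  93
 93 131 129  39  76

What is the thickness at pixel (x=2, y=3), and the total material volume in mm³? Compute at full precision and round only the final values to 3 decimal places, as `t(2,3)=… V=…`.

t(2,3)=2.332 V=20.904

span = t_max - t_min = 3.84 - 0.86 = 2.980
L(2,3) = 129, L_eff = 129/255 = 0.505882
t(2,3) = 3.84 - 2.980·0.505882 = 2.332
Σt over all 4·5 pixels = 593737/12750 ≈ 46.5676078
V = pitch²·Σt = 0.67²·593737/12750 = 20.904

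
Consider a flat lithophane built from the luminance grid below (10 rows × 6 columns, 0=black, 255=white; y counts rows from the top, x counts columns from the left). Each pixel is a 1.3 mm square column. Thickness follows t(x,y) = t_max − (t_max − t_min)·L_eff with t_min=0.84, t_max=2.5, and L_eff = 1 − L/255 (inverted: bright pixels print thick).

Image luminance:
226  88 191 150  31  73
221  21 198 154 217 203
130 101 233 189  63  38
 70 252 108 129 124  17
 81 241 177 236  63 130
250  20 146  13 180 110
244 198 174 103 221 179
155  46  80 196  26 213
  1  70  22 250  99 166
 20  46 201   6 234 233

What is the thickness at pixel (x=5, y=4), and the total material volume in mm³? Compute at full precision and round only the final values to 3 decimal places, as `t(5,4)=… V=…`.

t(5,4)=1.686 V=173.816

span = t_max - t_min = 2.5 - 0.84 = 1.660
L(5,4) = 130, L_eff = 1 - 130/255 = 0.490196 (inverted)
t(5,4) = 2.5 - 1.660·0.490196 = 1.686
Σt over all 10·6 pixels = 1311331/12750 ≈ 102.8494902
V = pitch²·Σt = 1.3²·1311331/12750 = 173.816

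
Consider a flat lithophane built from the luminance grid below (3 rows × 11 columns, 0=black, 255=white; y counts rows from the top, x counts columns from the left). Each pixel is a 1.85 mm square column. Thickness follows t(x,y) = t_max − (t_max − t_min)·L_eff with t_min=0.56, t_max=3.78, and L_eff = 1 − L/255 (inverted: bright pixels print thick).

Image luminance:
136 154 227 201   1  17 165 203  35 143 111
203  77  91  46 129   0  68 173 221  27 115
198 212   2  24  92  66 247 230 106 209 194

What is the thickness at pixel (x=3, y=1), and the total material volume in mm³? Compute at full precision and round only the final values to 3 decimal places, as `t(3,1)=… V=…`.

span = t_max - t_min = 3.78 - 0.56 = 3.220
L(3,1) = 46, L_eff = 1 - 46/255 = 0.819608 (inverted)
t(3,1) = 3.78 - 3.220·0.819608 = 1.141
Σt over all 3·11 pixels = 899423/12750 ≈ 70.5429804
V = pitch²·Σt = 1.85²·899423/12750 = 241.433

t(3,1)=1.141 V=241.433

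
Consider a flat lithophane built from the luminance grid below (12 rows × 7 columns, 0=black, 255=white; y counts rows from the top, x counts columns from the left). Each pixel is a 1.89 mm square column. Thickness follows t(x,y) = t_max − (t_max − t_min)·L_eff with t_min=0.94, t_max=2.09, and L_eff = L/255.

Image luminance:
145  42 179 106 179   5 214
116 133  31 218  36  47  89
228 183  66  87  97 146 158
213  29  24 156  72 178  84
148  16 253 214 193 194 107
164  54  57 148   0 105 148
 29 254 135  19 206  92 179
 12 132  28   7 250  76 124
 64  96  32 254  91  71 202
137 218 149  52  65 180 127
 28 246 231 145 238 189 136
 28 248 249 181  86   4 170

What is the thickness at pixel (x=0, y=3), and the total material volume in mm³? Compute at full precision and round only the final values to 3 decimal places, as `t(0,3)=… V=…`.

span = t_max - t_min = 2.09 - 0.94 = 1.150
L(0,3) = 213, L_eff = 213/255 = 0.835294
t(0,3) = 2.09 - 1.150·0.835294 = 1.129
Σt over all 12·7 pixels = 13067/102 ≈ 128.1078431
V = pitch²·Σt = 1.89²·13067/102 = 457.614

t(0,3)=1.129 V=457.614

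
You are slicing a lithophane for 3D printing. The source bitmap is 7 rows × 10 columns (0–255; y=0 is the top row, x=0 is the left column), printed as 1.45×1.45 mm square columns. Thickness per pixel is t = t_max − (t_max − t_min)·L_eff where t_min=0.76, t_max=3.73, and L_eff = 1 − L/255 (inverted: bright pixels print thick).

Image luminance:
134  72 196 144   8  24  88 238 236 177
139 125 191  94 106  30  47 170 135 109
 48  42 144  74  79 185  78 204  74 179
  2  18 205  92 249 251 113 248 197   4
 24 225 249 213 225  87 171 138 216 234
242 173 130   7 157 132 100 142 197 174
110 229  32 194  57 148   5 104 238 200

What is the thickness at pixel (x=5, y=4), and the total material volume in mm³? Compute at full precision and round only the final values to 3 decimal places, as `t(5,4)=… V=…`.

t(5,4)=1.773 V=344.537

span = t_max - t_min = 3.73 - 0.76 = 2.970
L(5,4) = 87, L_eff = 1 - 87/255 = 0.658824 (inverted)
t(5,4) = 3.73 - 2.970·0.658824 = 1.773
Σt over all 7·10 pixels = 696449/4250 ≈ 163.8703529
V = pitch²·Σt = 1.45²·696449/4250 = 344.537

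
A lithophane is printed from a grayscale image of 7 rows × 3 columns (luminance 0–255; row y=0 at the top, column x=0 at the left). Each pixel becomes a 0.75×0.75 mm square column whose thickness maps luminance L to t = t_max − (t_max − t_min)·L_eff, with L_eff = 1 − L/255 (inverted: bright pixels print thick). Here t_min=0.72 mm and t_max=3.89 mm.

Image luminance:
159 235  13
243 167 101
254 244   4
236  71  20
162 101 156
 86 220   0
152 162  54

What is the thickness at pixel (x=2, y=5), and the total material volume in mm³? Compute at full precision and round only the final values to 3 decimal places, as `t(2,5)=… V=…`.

span = t_max - t_min = 3.89 - 0.72 = 3.170
L(2,5) = 0, L_eff = 1 - 0/255 = 1.000000 (inverted)
t(2,5) = 3.89 - 3.170·1.000000 = 0.720
Σt over all 7·3 pixels = 64292/1275 ≈ 50.4250980
V = pitch²·Σt = 0.75²·64292/1275 = 28.364

t(2,5)=0.720 V=28.364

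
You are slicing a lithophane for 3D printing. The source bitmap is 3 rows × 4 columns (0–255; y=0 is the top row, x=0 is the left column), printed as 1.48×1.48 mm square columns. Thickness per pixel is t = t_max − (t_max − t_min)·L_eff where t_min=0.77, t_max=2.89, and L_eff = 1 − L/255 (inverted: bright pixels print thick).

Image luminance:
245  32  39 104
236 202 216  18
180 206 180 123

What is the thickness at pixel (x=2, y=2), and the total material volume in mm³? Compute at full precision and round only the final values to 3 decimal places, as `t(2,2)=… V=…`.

t(2,2)=2.266 V=52.672

span = t_max - t_min = 2.89 - 0.77 = 2.120
L(2,2) = 180, L_eff = 1 - 180/255 = 0.294118 (inverted)
t(2,2) = 2.89 - 2.120·0.294118 = 2.266
Σt over all 3·4 pixels = 153298/6375 ≈ 24.0467451
V = pitch²·Σt = 1.48²·153298/6375 = 52.672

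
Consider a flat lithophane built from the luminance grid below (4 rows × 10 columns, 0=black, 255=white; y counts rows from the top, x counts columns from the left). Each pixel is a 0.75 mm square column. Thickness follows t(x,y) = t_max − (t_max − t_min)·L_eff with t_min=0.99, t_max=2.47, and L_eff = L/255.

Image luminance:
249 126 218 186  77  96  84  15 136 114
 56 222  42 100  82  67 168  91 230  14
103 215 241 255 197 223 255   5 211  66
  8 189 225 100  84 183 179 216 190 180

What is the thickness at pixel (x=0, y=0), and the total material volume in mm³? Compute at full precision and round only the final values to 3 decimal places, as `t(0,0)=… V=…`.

span = t_max - t_min = 2.47 - 0.99 = 1.480
L(0,0) = 249, L_eff = 249/255 = 0.976471
t(0,0) = 2.47 - 1.480·0.976471 = 1.025
Σt over all 4·10 pixels = 419024/6375 ≈ 65.7292549
V = pitch²·Σt = 0.75²·419024/6375 = 36.973

t(0,0)=1.025 V=36.973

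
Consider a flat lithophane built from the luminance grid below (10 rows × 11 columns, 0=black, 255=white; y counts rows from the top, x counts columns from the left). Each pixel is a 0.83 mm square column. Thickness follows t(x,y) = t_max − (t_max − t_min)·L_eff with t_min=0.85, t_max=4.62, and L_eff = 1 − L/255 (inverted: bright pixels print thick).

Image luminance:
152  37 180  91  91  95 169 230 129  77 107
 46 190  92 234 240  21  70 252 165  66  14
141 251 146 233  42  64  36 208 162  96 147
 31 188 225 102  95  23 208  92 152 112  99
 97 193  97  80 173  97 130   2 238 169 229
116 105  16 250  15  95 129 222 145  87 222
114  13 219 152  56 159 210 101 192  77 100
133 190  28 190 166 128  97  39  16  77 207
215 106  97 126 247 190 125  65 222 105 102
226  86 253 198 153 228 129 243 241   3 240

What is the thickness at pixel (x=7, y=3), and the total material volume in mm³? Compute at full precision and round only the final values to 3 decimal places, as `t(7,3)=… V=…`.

t(7,3)=2.210 V=214.864

span = t_max - t_min = 4.62 - 0.85 = 3.770
L(7,3) = 92, L_eff = 1 - 92/255 = 0.639216 (inverted)
t(7,3) = 4.62 - 3.770·0.639216 = 2.210
Σt over all 10·11 pixels = 1325549/4250 ≈ 311.8938824
V = pitch²·Σt = 0.83²·1325549/4250 = 214.864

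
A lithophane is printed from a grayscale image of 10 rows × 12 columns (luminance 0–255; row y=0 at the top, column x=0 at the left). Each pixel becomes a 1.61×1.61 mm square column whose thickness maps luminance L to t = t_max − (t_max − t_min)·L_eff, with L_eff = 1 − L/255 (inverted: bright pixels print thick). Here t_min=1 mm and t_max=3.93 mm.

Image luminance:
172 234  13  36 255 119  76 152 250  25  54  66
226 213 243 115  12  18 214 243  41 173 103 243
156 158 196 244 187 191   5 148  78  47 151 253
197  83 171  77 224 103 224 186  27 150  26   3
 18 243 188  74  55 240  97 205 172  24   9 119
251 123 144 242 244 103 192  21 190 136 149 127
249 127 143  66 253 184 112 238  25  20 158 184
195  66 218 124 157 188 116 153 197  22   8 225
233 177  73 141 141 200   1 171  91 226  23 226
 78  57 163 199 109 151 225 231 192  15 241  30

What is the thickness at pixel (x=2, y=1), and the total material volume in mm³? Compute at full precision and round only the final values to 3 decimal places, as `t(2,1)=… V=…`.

t(2,1)=3.792 V=810.495

span = t_max - t_min = 3.93 - 1 = 2.930
L(2,1) = 243, L_eff = 1 - 243/255 = 0.047059 (inverted)
t(2,1) = 3.93 - 2.930·0.047059 = 3.792
Σt over all 10·12 pixels = 7973317/25500 ≈ 312.6790980
V = pitch²·Σt = 1.61²·7973317/25500 = 810.495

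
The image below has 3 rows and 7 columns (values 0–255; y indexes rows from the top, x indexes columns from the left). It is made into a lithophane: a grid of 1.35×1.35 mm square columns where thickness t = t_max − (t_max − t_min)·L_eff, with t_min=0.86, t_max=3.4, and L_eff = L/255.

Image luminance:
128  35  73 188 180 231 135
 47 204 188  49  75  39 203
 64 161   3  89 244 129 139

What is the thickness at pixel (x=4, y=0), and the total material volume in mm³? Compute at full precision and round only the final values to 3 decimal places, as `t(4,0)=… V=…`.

span = t_max - t_min = 3.4 - 0.86 = 2.540
L(4,0) = 180, L_eff = 180/255 = 0.705882
t(4,0) = 3.4 - 2.540·0.705882 = 1.607
Σt over all 3·7 pixels = 96607/2125 ≈ 45.4621176
V = pitch²·Σt = 1.35²·96607/2125 = 82.855

t(4,0)=1.607 V=82.855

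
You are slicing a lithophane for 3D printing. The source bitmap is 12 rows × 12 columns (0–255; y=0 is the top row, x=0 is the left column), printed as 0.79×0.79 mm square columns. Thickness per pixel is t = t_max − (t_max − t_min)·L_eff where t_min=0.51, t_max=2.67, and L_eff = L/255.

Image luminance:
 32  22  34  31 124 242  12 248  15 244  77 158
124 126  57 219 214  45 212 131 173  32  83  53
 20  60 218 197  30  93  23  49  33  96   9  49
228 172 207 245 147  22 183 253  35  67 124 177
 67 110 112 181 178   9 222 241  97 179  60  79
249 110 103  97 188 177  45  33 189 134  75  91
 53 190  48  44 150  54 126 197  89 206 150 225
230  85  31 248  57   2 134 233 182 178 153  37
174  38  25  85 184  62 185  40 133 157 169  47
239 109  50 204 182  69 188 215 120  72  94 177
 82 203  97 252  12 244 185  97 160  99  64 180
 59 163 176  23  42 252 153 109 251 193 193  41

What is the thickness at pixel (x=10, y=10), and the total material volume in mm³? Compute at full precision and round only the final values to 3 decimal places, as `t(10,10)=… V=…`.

span = t_max - t_min = 2.67 - 0.51 = 2.160
L(10,10) = 64, L_eff = 64/255 = 0.250980
t(10,10) = 2.67 - 2.160·0.250980 = 2.128
Σt over all 12·12 pixels = 494442/2125 ≈ 232.6785882
V = pitch²·Σt = 0.79²·494442/2125 = 145.215

t(10,10)=2.128 V=145.215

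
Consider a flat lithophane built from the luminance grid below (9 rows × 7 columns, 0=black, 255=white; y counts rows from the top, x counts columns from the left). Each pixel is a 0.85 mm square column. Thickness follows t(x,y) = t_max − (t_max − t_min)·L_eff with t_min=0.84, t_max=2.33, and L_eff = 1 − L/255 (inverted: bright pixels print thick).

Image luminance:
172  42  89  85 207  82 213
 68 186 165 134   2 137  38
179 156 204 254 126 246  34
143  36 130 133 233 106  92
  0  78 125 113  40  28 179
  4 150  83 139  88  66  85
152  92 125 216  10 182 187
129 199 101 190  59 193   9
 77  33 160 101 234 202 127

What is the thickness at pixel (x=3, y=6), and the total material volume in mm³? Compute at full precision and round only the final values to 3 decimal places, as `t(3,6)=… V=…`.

t(3,6)=2.102 V=70.522

span = t_max - t_min = 2.33 - 0.84 = 1.490
L(3,6) = 216, L_eff = 1 - 216/255 = 0.152941 (inverted)
t(3,6) = 2.33 - 1.490·0.152941 = 2.102
Σt over all 9·7 pixels = 622253/6375 ≈ 97.6083137
V = pitch²·Σt = 0.85²·622253/6375 = 70.522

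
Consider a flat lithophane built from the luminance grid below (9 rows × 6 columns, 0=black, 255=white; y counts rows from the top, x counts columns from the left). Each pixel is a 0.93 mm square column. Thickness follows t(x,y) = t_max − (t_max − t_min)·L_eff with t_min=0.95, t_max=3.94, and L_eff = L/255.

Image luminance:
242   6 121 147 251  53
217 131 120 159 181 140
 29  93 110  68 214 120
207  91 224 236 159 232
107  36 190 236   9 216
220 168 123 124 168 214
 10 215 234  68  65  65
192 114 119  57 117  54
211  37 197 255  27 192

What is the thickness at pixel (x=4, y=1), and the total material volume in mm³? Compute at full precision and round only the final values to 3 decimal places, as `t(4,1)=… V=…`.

span = t_max - t_min = 3.94 - 0.95 = 2.990
L(4,1) = 181, L_eff = 181/255 = 0.709804
t(4,1) = 3.94 - 2.990·0.709804 = 1.818
Σt over all 9·6 pixels = 3155671/25500 ≈ 123.7518039
V = pitch²·Σt = 0.93²·3155671/25500 = 107.033

t(4,1)=1.818 V=107.033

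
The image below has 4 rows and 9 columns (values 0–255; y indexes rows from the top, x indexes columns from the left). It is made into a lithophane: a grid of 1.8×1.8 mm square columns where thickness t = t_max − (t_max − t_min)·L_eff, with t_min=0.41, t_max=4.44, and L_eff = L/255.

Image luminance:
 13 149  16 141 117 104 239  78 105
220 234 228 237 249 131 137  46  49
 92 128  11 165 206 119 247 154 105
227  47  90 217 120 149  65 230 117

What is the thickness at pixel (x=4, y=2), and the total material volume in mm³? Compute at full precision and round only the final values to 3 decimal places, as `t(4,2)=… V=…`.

span = t_max - t_min = 4.44 - 0.41 = 4.030
L(4,2) = 206, L_eff = 206/255 = 0.807843
t(4,2) = 4.44 - 4.030·0.807843 = 1.184
Σt over all 4·9 pixels = 1034087/12750 ≈ 81.1048627
V = pitch²·Σt = 1.8²·1034087/12750 = 262.780

t(4,2)=1.184 V=262.780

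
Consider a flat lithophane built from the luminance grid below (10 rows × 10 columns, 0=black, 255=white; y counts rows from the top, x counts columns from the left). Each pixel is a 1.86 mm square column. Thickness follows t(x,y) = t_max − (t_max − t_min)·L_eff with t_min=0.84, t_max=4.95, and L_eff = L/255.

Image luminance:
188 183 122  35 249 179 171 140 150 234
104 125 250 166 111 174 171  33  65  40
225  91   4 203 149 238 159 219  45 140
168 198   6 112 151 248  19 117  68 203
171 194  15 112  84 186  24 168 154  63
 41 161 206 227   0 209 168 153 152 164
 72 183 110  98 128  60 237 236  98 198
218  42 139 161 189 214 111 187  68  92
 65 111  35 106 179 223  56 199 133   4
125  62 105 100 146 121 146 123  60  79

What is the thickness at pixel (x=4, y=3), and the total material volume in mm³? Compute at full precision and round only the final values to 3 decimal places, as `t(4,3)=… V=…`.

span = t_max - t_min = 4.95 - 0.84 = 4.110
L(4,3) = 151, L_eff = 151/255 = 0.592157
t(4,3) = 4.95 - 4.110·0.592157 = 2.516
Σt over all 10·10 pixels = 595528/2125 ≈ 280.2484706
V = pitch²·Σt = 1.86²·595528/2125 = 969.548

t(4,3)=2.516 V=969.548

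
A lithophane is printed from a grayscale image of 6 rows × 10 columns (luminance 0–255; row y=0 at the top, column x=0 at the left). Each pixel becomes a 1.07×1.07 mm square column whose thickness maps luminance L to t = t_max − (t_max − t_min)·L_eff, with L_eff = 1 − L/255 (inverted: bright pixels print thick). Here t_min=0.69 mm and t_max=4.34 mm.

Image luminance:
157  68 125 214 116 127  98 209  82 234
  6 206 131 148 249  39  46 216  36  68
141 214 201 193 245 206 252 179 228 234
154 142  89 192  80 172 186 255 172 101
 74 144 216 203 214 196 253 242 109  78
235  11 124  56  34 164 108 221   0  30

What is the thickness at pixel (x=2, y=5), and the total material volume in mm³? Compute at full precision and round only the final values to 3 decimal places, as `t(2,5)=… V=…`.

t(2,5)=2.465 V=193.627

span = t_max - t_min = 4.34 - 0.69 = 3.650
L(2,5) = 124, L_eff = 1 - 124/255 = 0.513725 (inverted)
t(2,5) = 4.34 - 3.650·0.513725 = 2.465
Σt over all 6·10 pixels = 862519/5100 ≈ 169.1213725
V = pitch²·Σt = 1.07²·862519/5100 = 193.627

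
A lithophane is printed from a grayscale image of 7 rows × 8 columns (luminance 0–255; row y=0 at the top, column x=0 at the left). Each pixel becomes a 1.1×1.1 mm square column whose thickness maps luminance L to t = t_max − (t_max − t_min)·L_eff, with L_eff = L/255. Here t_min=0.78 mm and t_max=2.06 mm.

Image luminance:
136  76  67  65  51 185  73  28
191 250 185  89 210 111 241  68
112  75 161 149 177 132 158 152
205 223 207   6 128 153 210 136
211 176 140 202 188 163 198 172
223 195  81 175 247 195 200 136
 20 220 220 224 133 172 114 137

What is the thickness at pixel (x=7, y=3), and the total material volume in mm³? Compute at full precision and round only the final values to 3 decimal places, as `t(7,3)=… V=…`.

span = t_max - t_min = 2.06 - 0.78 = 1.280
L(7,3) = 136, L_eff = 136/255 = 0.533333
t(7,3) = 2.06 - 1.280·0.533333 = 1.377
Σt over all 7·8 pixels = 461756/6375 ≈ 72.4323137
V = pitch²·Σt = 1.1²·461756/6375 = 87.643

t(7,3)=1.377 V=87.643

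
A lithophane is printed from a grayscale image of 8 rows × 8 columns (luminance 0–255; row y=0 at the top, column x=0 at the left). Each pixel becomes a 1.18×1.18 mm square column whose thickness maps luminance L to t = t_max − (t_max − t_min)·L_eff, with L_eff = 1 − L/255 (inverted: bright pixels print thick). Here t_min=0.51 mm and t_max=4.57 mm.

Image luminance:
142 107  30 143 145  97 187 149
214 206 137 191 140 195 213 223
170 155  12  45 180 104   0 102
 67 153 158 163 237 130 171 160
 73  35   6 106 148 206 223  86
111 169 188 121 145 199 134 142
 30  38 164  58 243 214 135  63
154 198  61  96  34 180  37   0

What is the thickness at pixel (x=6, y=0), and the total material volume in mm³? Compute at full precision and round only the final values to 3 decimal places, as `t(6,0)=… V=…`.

span = t_max - t_min = 4.57 - 0.51 = 4.060
L(6,0) = 187, L_eff = 1 - 187/255 = 0.266667 (inverted)
t(6,0) = 4.57 - 4.060·0.266667 = 3.487
Σt over all 8·8 pixels = 2105729/12750 ≈ 165.1552157
V = pitch²·Σt = 1.18²·2105729/12750 = 229.962

t(6,0)=3.487 V=229.962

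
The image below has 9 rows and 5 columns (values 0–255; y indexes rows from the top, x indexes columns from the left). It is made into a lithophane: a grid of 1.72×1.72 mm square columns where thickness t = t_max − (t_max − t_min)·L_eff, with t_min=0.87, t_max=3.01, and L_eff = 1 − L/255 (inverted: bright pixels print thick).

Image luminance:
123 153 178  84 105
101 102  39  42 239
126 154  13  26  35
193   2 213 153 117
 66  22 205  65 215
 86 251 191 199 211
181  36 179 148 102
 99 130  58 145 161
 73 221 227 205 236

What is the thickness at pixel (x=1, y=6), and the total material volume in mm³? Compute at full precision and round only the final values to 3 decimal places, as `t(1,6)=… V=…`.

t(1,6)=1.172 V=262.551

span = t_max - t_min = 3.01 - 0.87 = 2.140
L(1,6) = 36, L_eff = 1 - 36/255 = 0.858824 (inverted)
t(1,6) = 3.01 - 2.140·0.858824 = 1.172
Σt over all 9·5 pixels = 150871/1700 ≈ 88.7476471
V = pitch²·Σt = 1.72²·150871/1700 = 262.551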